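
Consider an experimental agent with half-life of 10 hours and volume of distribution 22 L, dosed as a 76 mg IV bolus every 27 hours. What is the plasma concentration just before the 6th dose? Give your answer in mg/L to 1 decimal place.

f = (1/2)^(τ/t½) = (1/2)^(27/10) ≈ 0.1539.
C₀ = D/Vd = 76/22 ≈ 3.455 mg/L.
Before the 6th dose, 5 doses have been given. Superposition: Cmin = C₀·(f + f² + … + f^5).
≈ 3.455 × (0.1539 + 0.0237 + 0.0036 + 0.0006 + 0.0001) ≈ 3.455 × 0.1819 ≈ 0.628 mg/L.

0.6 mg/L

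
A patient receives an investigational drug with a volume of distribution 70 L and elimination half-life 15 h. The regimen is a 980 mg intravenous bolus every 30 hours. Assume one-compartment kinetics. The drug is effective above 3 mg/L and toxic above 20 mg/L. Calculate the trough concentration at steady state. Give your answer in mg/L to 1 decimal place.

The dosing interval is 2 half-lives, so f = 2^(−2) = 0.25.
Accumulation ratio R = 1/(1 − f) = 1/0.75 = 4/3.
Single-dose peak C₀ = D/Vd = 980/70 = 14 mg/L.
Steady-state peak Cmax,ss = C₀·R = 14 × 4/3 ≈ 18.667 mg/L.
Steady-state trough Cmin,ss = Cmax,ss·f ≈ 18.667 × 0.25 ≈ 4.667 mg/L.
Trough 4.7 mg/L vs MEC 3 mg/L: adequate.

4.7 mg/L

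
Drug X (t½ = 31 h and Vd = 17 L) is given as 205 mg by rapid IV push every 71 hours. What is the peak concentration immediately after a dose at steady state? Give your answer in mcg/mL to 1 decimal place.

Over one 71-h interval, 71/31 ≈ 2.2903 half-lives elapse, leaving f ≈ 0.2044 of each dose.
At steady state, accumulation factor R = 1/(1 − e^(−kτ)) ≈ 1.2569.
Single-dose peak C₀ = D/Vd = 205/17 ≈ 12.059 mcg/mL.
Steady-state peak Cmax,ss = C₀·R ≈ 12.059 × 1.2569 ≈ 15.157 mcg/mL.

15.2 mcg/mL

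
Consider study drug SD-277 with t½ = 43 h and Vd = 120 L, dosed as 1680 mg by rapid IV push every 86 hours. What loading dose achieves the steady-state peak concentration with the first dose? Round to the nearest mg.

2240 mg

f = (1/2)^(86/43) ≈ 0.250000; accumulation ratio R = 1/(1−f) ≈ 1.33333.
Loading dose to hit Cmax,ss on first dose: D_load = D_maint·R ≈ 1680 × 1.33333 ≈ 2239.99 mg.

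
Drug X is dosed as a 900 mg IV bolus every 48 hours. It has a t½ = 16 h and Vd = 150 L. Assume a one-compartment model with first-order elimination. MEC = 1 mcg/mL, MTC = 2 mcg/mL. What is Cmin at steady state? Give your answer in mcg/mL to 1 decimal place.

The dosing interval is 3 half-lives, so f = 2^(−3) = 0.125.
Accumulation ratio R = 1/(1 − f) = 1/0.875 = 8/7.
Single-dose peak C₀ = D/Vd = 900/150 = 6 mcg/mL.
Steady-state peak Cmax,ss = C₀·R = 6 × 8/7 ≈ 6.857 mcg/mL.
Steady-state trough Cmin,ss = Cmax,ss·f ≈ 6.857 × 0.125 ≈ 0.857 mcg/mL.
Trough 0.9 mcg/mL vs MEC 1 mcg/mL: subtherapeutic.

0.9 mcg/mL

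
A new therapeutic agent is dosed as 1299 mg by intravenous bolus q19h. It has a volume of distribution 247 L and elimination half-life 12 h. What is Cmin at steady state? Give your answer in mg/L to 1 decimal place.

Over one 19-h interval, 19/12 ≈ 1.5833 half-lives elapse, leaving f ≈ 0.3337 of each dose.
Single-dose peak C₀ = D/Vd = 1299/247 ≈ 5.259 mg/L.
Steady-state trough Cmin,ss = C₀·f/(1−f) ≈ 5.259 × 0.3337/0.6663 ≈ 2.634 mg/L.

2.6 mg/L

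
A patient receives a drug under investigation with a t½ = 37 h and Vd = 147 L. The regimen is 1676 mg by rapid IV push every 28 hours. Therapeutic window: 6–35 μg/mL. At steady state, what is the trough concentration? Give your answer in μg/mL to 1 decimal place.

16.5 μg/mL

τ/t½ = 28/37 ≈ 0.75676, so fraction remaining f = (1/2)^(28/37) ≈ 0.5918.
At steady state, accumulation factor R = 1/(1 − e^(−kτ)) ≈ 2.4498.
Each bolus raises the concentration by D/Vd = 1676/147 ≈ 11.401 μg/mL.
Steady-state peak Cmax,ss = C₀·R ≈ 11.401 × 2.4498 ≈ 27.930 μg/mL.
One interval later, Cmin,ss = Cmax,ss·e^(−kτ) ≈ 27.930 × 0.5918 ≈ 16.529 μg/mL.
Trough 16.5 μg/mL vs MEC 6 μg/mL: adequate.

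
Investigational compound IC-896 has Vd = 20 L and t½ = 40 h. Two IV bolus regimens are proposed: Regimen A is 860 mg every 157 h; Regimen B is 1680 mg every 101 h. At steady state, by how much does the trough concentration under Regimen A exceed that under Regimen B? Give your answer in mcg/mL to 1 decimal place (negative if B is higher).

-14.6 mcg/mL

Regimen A: f = (1/2)^(157/40) ≈ 0.0658; Cmin,ss = (860/20)·f/(1−f) ≈ 3.029 mcg/mL.
Regimen B: f = (1/2)^(101/40) ≈ 0.1737; Cmin,ss = (1680/20)·f/(1−f) ≈ 17.658 mcg/mL.
Difference ≈ 3.029 − 17.658 ≈ -14.629 mcg/mL.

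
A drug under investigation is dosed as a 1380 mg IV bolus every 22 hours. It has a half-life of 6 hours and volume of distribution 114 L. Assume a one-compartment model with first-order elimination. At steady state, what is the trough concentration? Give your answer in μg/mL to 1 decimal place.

τ/t½ = 22/6 ≈ 3.6667, so fraction remaining f = (1/2)^(22/6) ≈ 0.0787.
At steady state, accumulation factor R = 1/(1 − e^(−kτ)) ≈ 1.0854.
Each bolus raises the concentration by D/Vd = 1380/114 ≈ 12.105 μg/mL.
Cmax,ss = C₀/(1 − f) ≈ 12.105/0.9213 ≈ 13.139 μg/mL.
Steady-state trough Cmin,ss = Cmax,ss·f ≈ 13.139 × 0.0787 ≈ 1.034 μg/mL.

1.0 μg/mL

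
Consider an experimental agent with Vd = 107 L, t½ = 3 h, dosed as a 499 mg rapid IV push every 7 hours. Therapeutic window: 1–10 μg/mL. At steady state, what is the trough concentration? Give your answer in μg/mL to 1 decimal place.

τ/t½ = 7/3 ≈ 2.3333, so fraction remaining f = (1/2)^(7/3) ≈ 0.1984.
At steady state, accumulation factor R = 1/(1 − e^(−kτ)) ≈ 1.2475.
Each bolus raises the concentration by D/Vd = 499/107 ≈ 4.664 μg/mL.
Cmax,ss = C₀/(1 − f) ≈ 4.664/0.8016 ≈ 5.818 μg/mL.
One interval later, Cmin,ss = Cmax,ss·e^(−kτ) ≈ 5.818 × 0.1984 ≈ 1.154 μg/mL.
Trough 1.2 μg/mL vs MEC 1 μg/mL: adequate.

1.2 μg/mL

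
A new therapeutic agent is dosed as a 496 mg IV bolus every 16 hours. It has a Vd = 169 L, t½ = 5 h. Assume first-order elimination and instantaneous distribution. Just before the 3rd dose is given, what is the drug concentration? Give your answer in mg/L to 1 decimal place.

f = (1/2)^(τ/t½) = (1/2)^(16/5) ≈ 0.1088.
C₀ = D/Vd = 496/169 ≈ 2.935 mg/L.
Before the 3rd dose, 2 doses have been given. Superposition: Cmin = C₀·(f + f²).
≈ 2.935 × (0.1088 + 0.0118) ≈ 2.935 × 0.1206 ≈ 0.354 mg/L.

0.4 mg/L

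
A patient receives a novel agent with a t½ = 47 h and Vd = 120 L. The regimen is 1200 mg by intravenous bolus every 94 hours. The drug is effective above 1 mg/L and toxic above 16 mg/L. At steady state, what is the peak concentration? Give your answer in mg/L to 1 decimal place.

13.3 mg/L

The dosing interval is 2 half-lives, so f = 2^(−2) = 0.25.
At steady state, R = 1/(1 − 0.25) = 4/3.
Single-dose peak C₀ = D/Vd = 1200/120 = 10 mg/L.
Steady-state peak Cmax,ss = C₀·R = 10 × 4/3 ≈ 13.333 mg/L.
Peak 13.3 mg/L vs MTC 16 mg/L: below toxic threshold.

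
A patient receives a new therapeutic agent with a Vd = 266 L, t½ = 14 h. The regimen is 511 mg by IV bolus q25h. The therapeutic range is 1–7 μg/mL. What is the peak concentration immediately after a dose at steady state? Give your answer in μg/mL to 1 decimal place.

k = ln2/t½ = ln2/14 ≈ 0.049511 h⁻¹; fraction remaining f = e^(−kτ) = e^(−0.049511×25) ≈ 0.2900.
At steady state, accumulation factor R = 1/(1 − e^(−kτ)) ≈ 1.4085.
Each bolus raises the concentration by D/Vd = 511/266 ≈ 1.921 μg/mL.
Steady-state peak Cmax,ss = C₀·R ≈ 1.921 × 1.4085 ≈ 2.706 μg/mL.
Peak 2.7 μg/mL vs MTC 7 μg/mL: below toxic threshold.

2.7 μg/mL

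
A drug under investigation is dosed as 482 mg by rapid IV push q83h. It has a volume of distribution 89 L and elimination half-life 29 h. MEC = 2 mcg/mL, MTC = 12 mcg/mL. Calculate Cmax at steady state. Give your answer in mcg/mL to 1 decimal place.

k = ln2/t½ = ln2/29 ≈ 0.023902 h⁻¹; fraction remaining f = e^(−kτ) = e^(−0.023902×83) ≈ 0.1375.
Accumulation ratio R = 1/(1 − f) ≈ 1/0.8625 ≈ 1.1594.
Single-dose peak C₀ = D/Vd = 482/89 ≈ 5.416 mcg/mL.
Cmax,ss = C₀/(1 − f) ≈ 5.416/0.8625 ≈ 6.279 mcg/mL.
Peak 6.3 mcg/mL vs MTC 12 mcg/mL: below toxic threshold.

6.3 mcg/mL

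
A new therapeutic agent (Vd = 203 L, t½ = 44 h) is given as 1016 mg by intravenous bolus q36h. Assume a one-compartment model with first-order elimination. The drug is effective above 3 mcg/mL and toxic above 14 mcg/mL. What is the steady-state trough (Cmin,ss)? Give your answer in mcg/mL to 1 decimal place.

τ/t½ = 36/44 ≈ 0.81818, so fraction remaining f = (1/2)^(36/44) ≈ 0.5672.
Each bolus raises the concentration by D/Vd = 1016/203 ≈ 5.005 mcg/mL.
Steady-state trough Cmin,ss = C₀·f/(1−f) ≈ 5.005 × 0.5672/0.4328 ≈ 6.559 mcg/mL.
Trough 6.6 mcg/mL vs MEC 3 mcg/mL: adequate.

6.6 mcg/mL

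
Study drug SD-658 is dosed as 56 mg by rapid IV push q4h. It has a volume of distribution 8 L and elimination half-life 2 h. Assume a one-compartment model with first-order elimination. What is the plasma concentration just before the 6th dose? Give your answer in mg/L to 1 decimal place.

2.3 mg/L

f = (1/2)^(τ/t½) = (1/2)^(4/2) ≈ 0.2500.
C₀ = D/Vd = 56/8 ≈ 7.000 mg/L.
Before the 6th dose, 5 doses have been given. Superposition: Cmin = C₀·(f + f² + … + f^5).
≈ 7.000 × (0.2500 + 0.0625 + 0.0156 + 0.0039 + 0.0010) ≈ 7.000 × 0.3330 ≈ 2.331 mg/L.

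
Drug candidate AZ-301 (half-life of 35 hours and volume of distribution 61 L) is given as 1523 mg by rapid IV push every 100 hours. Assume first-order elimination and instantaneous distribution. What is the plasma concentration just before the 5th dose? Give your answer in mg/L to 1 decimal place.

4.0 mg/L

f = (1/2)^(τ/t½) = (1/2)^(100/35) ≈ 0.1380.
C₀ = D/Vd = 1523/61 ≈ 24.967 mg/L.
Before the 5th dose, 4 doses have been given. Superposition: Cmin = C₀·(f + f² + … + f^4).
≈ 24.967 × (0.1380 + 0.0190 + 0.0026 + 0.0004) ≈ 24.967 × 0.1600 ≈ 3.995 mg/L.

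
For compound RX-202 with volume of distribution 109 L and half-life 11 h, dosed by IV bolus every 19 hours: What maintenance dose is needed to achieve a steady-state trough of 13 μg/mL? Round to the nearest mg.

τ/t½ = 19/11 ≈ 1.7273, so f = (1/2)^(19/11) ≈ 0.302022.
Cmin,ss = (D/Vd)·f/(1−f), so D = Cmin,ss·Vd·(1−f)/f.
D = 13 × 109 × (1−f)/f ≈ 13 × 109 × 2.31102 ≈ 3274.72 mg.

3275 mg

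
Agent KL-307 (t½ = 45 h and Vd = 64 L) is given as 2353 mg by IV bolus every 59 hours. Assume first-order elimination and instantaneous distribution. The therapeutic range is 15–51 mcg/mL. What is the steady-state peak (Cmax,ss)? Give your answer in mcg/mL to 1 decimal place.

Over one 59-h interval, 59/45 ≈ 1.3111 half-lives elapse, leaving f ≈ 0.4030 of each dose.
At steady state, accumulation factor R = 1/(1 − e^(−kτ)) ≈ 1.6750.
Single-dose peak C₀ = D/Vd = 2353/64 ≈ 36.766 mcg/mL.
Steady-state peak Cmax,ss = C₀·R ≈ 36.766 × 1.6750 ≈ 61.583 mcg/mL.
Peak 61.6 mcg/mL vs MTC 51 mcg/mL: exceeds toxic threshold.

61.6 mcg/mL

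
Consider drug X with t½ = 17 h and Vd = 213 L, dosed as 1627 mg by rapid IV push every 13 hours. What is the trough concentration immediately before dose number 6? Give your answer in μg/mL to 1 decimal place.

10.2 μg/mL

f = (1/2)^(τ/t½) = (1/2)^(13/17) ≈ 0.5886.
C₀ = D/Vd = 1627/213 ≈ 7.638 μg/mL.
Before the 6th dose, 5 doses have been given. Superposition: Cmin = C₀·(f + f² + … + f^5).
≈ 7.638 × (0.5886 + 0.3464 + 0.2039 + 0.1200 + 0.0706) ≈ 7.638 × 1.3295 ≈ 10.155 μg/mL.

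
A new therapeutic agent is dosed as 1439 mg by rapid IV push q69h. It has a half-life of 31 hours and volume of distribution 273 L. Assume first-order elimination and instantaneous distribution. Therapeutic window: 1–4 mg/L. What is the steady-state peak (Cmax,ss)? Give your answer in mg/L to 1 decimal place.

Over one 69-h interval, 69/31 ≈ 2.2258 half-lives elapse, leaving f ≈ 0.2138 of each dose.
Accumulation ratio R = 1/(1 − f) ≈ 1/0.7862 ≈ 1.2719.
Single-dose peak C₀ = D/Vd = 1439/273 ≈ 5.271 mg/L.
Cmax,ss = C₀/(1 − f) ≈ 5.271/0.7862 ≈ 6.704 mg/L.
Peak 6.7 mg/L vs MTC 4 mg/L: exceeds toxic threshold.

6.7 mg/L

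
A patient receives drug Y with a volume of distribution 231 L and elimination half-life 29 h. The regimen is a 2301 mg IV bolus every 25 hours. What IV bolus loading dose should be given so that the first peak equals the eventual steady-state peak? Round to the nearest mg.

f = (1/2)^(25/29) ≈ 0.550163; accumulation ratio R = 1/(1−f) ≈ 2.22303.
Loading dose to hit Cmax,ss on first dose: D_load = D_maint·R ≈ 2301 × 2.22303 ≈ 5115.19 mg.

5115 mg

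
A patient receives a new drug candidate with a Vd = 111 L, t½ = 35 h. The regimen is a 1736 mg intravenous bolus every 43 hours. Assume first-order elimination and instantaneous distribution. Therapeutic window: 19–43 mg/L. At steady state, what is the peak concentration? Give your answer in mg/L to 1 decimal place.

27.3 mg/L

Over one 43-h interval, 43/35 ≈ 1.2286 half-lives elapse, leaving f ≈ 0.4267 of each dose.
At steady state, accumulation factor R = 1/(1 − e^(−kτ)) ≈ 1.7443.
Single-dose peak C₀ = D/Vd = 1736/111 ≈ 15.640 mg/L.
Steady-state peak Cmax,ss = C₀·R ≈ 15.640 × 1.7443 ≈ 27.281 mg/L.
Peak 27.3 mg/L vs MTC 43 mg/L: below toxic threshold.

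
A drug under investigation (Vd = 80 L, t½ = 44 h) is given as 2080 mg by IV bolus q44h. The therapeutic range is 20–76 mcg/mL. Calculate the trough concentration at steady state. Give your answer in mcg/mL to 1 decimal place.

26.0 mcg/mL

The dosing interval is 1 half-life, so f = 2^(−1) = 0.5.
At steady state, R = 1/(1 − 0.5) = 2/1.
Single-dose peak C₀ = D/Vd = 2080/80 = 26 mcg/mL.
Steady-state peak Cmax,ss = C₀·R = 26 × 2/1 ≈ 52.000 mcg/mL.
Steady-state trough Cmin,ss = Cmax,ss·f ≈ 52.000 × 0.5 ≈ 26.000 mcg/mL.
Trough 26.0 mcg/mL vs MEC 20 mcg/mL: adequate.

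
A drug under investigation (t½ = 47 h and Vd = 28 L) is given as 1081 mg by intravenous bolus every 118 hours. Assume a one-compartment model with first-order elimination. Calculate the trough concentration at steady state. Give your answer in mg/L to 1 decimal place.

τ/t½ = 118/47 ≈ 2.5106, so fraction remaining f = (1/2)^(118/47) ≈ 0.1755.
At steady state, accumulation factor R = 1/(1 − e^(−kτ)) ≈ 1.2129.
Each bolus raises the concentration by D/Vd = 1081/28 ≈ 38.607 mg/L.
Steady-state peak Cmax,ss = C₀·R ≈ 38.607 × 1.2129 ≈ 46.826 mg/L.
Steady-state trough Cmin,ss = Cmax,ss·f ≈ 46.826 × 0.1755 ≈ 8.218 mg/L.

8.2 mg/L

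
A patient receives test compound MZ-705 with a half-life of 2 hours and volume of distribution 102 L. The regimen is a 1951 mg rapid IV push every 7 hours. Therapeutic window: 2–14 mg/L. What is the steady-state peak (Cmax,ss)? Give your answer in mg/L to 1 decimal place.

k = ln2/t½ = ln2/2 ≈ 0.346574 h⁻¹; fraction remaining f = e^(−kτ) = e^(−0.346574×7) ≈ 0.0884.
Accumulation ratio R = 1/(1 − f) ≈ 1/0.9116 ≈ 1.0970.
Single-dose peak C₀ = D/Vd = 1951/102 ≈ 19.127 mg/L.
Steady-state peak Cmax,ss = C₀·R ≈ 19.127 × 1.0970 ≈ 20.982 mg/L.
Peak 21.0 mg/L vs MTC 14 mg/L: exceeds toxic threshold.

21.0 mg/L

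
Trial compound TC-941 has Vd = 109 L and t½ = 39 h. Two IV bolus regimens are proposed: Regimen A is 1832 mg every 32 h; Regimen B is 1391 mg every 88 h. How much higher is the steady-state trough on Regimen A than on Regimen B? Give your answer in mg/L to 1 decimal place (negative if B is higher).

Regimen A: f = (1/2)^(32/39) ≈ 0.5662; Cmin,ss = (1832/109)·f/(1−f) ≈ 21.937 mg/L.
Regimen B: f = (1/2)^(88/39) ≈ 0.2093; Cmin,ss = (1391/109)·f/(1−f) ≈ 3.378 mg/L.
Difference ≈ 21.937 − 3.378 ≈ 18.559 mg/L.

18.6 mg/L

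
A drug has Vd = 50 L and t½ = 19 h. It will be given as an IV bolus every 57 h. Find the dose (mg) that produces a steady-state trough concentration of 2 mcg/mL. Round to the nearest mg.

τ/t½ = 57/19 ≈ 3, so f = (1/2)^(57/19) ≈ 0.125000.
Cmin,ss = (D/Vd)·f/(1−f), so D = Cmin,ss·Vd·(1−f)/f.
D = 2 × 50 × (1−f)/f ≈ 2 × 50 × 7.00000 ≈ 700.00 mg.

700 mg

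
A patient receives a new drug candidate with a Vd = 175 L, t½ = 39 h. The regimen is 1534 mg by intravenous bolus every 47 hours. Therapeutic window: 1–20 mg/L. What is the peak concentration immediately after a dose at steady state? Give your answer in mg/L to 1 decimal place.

15.5 mg/L

Over one 47-h interval, 47/39 ≈ 1.2051 half-lives elapse, leaving f ≈ 0.4337 of each dose.
At steady state, accumulation factor R = 1/(1 − e^(−kτ)) ≈ 1.7658.
Single-dose peak C₀ = D/Vd = 1534/175 ≈ 8.766 mg/L.
Cmax,ss = C₀/(1 − f) ≈ 8.766/0.5663 ≈ 15.479 mg/L.
Peak 15.5 mg/L vs MTC 20 mg/L: below toxic threshold.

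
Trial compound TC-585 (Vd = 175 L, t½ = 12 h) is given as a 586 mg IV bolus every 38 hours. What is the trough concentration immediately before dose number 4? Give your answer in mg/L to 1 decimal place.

f = (1/2)^(τ/t½) = (1/2)^(38/12) ≈ 0.1114.
C₀ = D/Vd = 586/175 ≈ 3.349 mg/L.
Before the 4th dose, 3 doses have been given. Superposition: Cmin = C₀·(f + f² + … + f^3).
≈ 3.349 × (0.1114 + 0.0124 + 0.0014) ≈ 3.349 × 0.1252 ≈ 0.419 mg/L.

0.4 mg/L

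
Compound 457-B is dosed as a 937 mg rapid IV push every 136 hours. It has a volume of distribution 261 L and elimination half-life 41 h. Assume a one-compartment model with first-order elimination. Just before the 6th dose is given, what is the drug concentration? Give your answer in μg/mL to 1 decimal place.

0.4 μg/mL

f = (1/2)^(τ/t½) = (1/2)^(136/41) ≈ 0.1003.
C₀ = D/Vd = 937/261 ≈ 3.590 μg/mL.
Before the 6th dose, 5 doses have been given. Superposition: Cmin = C₀·(f + f² + … + f^5).
≈ 3.590 × (0.1003 + 0.0101 + 0.0010 + 0.0001 + 0.0000) ≈ 3.590 × 0.1115 ≈ 0.400 μg/mL.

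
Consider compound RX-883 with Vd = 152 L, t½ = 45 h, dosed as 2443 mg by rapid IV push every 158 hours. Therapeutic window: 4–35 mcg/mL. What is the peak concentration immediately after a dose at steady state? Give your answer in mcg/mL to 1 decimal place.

17.6 mcg/mL

k = ln2/t½ = ln2/45 ≈ 0.015403 h⁻¹; fraction remaining f = e^(−kτ) = e^(−0.015403×158) ≈ 0.0877.
Accumulation ratio R = 1/(1 − f) ≈ 1/0.9123 ≈ 1.0961.
Each bolus raises the concentration by D/Vd = 2443/152 ≈ 16.072 mcg/mL.
Steady-state peak Cmax,ss = C₀·R ≈ 16.072 × 1.0961 ≈ 17.617 mcg/mL.
Peak 17.6 mcg/mL vs MTC 35 mcg/mL: below toxic threshold.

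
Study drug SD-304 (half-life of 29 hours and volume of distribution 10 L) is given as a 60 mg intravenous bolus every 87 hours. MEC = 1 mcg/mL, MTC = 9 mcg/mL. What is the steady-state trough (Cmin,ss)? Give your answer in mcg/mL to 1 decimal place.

τ = 87 h = 3 half-lives, so f = (1/2)^3 = 0.125.
Accumulation ratio R = 1/(1 − f) = 1/0.875 = 8/7.
Single-dose peak C₀ = D/Vd = 60/10 = 6 mcg/mL.
Steady-state peak Cmax,ss = C₀·R = 6 × 8/7 ≈ 6.857 mcg/mL.
Steady-state trough Cmin,ss = Cmax,ss·f ≈ 6.857 × 0.125 ≈ 0.857 mcg/mL.
Trough 0.9 mcg/mL vs MEC 1 mcg/mL: subtherapeutic.

0.9 mcg/mL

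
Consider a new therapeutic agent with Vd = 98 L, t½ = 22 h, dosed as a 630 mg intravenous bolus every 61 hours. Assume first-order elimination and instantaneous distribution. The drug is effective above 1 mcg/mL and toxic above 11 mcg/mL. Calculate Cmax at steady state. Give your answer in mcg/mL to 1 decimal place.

7.5 mcg/mL

Over one 61-h interval, 61/22 ≈ 2.7727 half-lives elapse, leaving f ≈ 0.1463 of each dose.
Accumulation ratio R = 1/(1 − f) ≈ 1/0.8537 ≈ 1.1714.
Single-dose peak C₀ = D/Vd = 630/98 ≈ 6.429 mcg/mL.
Steady-state peak Cmax,ss = C₀·R ≈ 6.429 × 1.1714 ≈ 7.531 mcg/mL.
Peak 7.5 mcg/mL vs MTC 11 mcg/mL: below toxic threshold.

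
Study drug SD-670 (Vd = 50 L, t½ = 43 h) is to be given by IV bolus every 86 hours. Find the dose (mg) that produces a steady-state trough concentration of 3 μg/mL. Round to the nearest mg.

450 mg

τ/t½ = 86/43 ≈ 2, so f = (1/2)^(86/43) ≈ 0.250000.
Cmin,ss = (D/Vd)·f/(1−f), so D = Cmin,ss·Vd·(1−f)/f.
D = 3 × 50 × (1−f)/f ≈ 3 × 50 × 3.00000 ≈ 450.00 mg.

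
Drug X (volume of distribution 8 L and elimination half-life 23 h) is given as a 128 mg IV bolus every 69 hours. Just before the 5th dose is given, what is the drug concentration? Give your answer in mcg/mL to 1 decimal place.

2.3 mcg/mL

f = (1/2)^(τ/t½) = (1/2)^(69/23) ≈ 0.1250.
C₀ = D/Vd = 128/8 ≈ 16.000 mcg/mL.
Before the 5th dose, 4 doses have been given. Superposition: Cmin = C₀·(f + f² + … + f^4).
≈ 16.000 × (0.1250 + 0.0156 + 0.0020 + 0.0002) ≈ 16.000 × 0.1428 ≈ 2.285 mcg/mL.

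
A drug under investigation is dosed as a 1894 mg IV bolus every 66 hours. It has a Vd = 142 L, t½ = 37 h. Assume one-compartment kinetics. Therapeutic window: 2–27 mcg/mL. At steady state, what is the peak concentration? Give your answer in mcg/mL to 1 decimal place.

Over one 66-h interval, 66/37 ≈ 1.7838 half-lives elapse, leaving f ≈ 0.2904 of each dose.
Accumulation ratio R = 1/(1 − f) ≈ 1/0.7096 ≈ 1.4092.
Each bolus raises the concentration by D/Vd = 1894/142 ≈ 13.338 mcg/mL.
Steady-state peak Cmax,ss = C₀·R ≈ 13.338 × 1.4092 ≈ 18.796 mcg/mL.
Peak 18.8 mcg/mL vs MTC 27 mcg/mL: below toxic threshold.

18.8 mcg/mL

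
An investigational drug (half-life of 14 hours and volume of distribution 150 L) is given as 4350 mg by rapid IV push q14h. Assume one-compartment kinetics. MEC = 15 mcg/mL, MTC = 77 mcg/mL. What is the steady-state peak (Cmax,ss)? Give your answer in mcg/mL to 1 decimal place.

τ = 14 h = 1 half-life, so f = (1/2)^1 = 0.5.
At steady state, R = 1/(1 − 0.5) = 2/1.
Single-dose peak C₀ = D/Vd = 4350/150 = 29 mcg/mL.
Steady-state peak Cmax,ss = C₀·R = 29 × 2/1 ≈ 58.000 mcg/mL.
Peak 58.0 mcg/mL vs MTC 77 mcg/mL: below toxic threshold.

58.0 mcg/mL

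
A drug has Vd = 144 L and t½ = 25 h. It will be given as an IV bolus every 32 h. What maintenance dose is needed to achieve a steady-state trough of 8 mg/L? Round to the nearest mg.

τ/t½ = 32/25 ≈ 1.28, so f = (1/2)^(32/25) ≈ 0.411796.
Cmin,ss = (D/Vd)·f/(1−f), so D = Cmin,ss·Vd·(1−f)/f.
D = 8 × 144 × (1−f)/f ≈ 8 × 144 × 1.42839 ≈ 1645.51 mg.

1646 mg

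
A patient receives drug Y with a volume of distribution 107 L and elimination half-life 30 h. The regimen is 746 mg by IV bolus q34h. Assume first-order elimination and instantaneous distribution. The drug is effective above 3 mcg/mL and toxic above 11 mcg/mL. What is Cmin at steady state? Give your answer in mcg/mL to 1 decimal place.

τ/t½ = 34/30 ≈ 1.1333, so fraction remaining f = (1/2)^(34/30) ≈ 0.4559.
Accumulation ratio R = 1/(1 − f) ≈ 1/0.5441 ≈ 1.8379.
Single-dose peak C₀ = D/Vd = 746/107 ≈ 6.972 mcg/mL.
Cmax,ss = C₀/(1 − f) ≈ 6.972/0.5441 ≈ 12.814 mcg/mL.
Steady-state trough Cmin,ss = Cmax,ss·f ≈ 12.814 × 0.4559 ≈ 5.842 mcg/mL.
Trough 5.8 mcg/mL vs MEC 3 mcg/mL: adequate.

5.8 mcg/mL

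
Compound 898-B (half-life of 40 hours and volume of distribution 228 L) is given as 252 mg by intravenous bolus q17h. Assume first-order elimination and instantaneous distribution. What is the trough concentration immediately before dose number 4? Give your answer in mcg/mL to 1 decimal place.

f = (1/2)^(τ/t½) = (1/2)^(17/40) ≈ 0.7448.
C₀ = D/Vd = 252/228 ≈ 1.105 mcg/mL.
Before the 4th dose, 3 doses have been given. Superposition: Cmin = C₀·(f + f² + … + f^3).
≈ 1.105 × (0.7448 + 0.5547 + 0.4132) ≈ 1.105 × 1.7127 ≈ 1.893 mcg/mL.

1.9 mcg/mL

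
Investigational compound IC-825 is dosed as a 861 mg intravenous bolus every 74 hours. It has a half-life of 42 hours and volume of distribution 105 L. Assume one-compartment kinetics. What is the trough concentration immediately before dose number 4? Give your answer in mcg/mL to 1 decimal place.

f = (1/2)^(τ/t½) = (1/2)^(74/42) ≈ 0.2949.
C₀ = D/Vd = 861/105 ≈ 8.200 mcg/mL.
Before the 4th dose, 3 doses have been given. Superposition: Cmin = C₀·(f + f² + … + f^3).
≈ 8.200 × (0.2949 + 0.0870 + 0.0256) ≈ 8.200 × 0.4075 ≈ 3.341 mcg/mL.

3.3 mcg/mL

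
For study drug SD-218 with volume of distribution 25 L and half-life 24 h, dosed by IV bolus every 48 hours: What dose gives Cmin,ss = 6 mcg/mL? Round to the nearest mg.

450 mg

τ/t½ = 48/24 ≈ 2, so f = (1/2)^(48/24) ≈ 0.250000.
Cmin,ss = (D/Vd)·f/(1−f), so D = Cmin,ss·Vd·(1−f)/f.
D = 6 × 25 × (1−f)/f ≈ 6 × 25 × 3.00000 ≈ 450.00 mg.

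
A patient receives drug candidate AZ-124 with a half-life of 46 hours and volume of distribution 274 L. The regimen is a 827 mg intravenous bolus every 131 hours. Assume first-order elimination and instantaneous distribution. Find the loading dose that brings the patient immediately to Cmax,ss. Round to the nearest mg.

f = (1/2)^(131/46) ≈ 0.138905; accumulation ratio R = 1/(1−f) ≈ 1.16131.
Loading dose to hit Cmax,ss on first dose: D_load = D_maint·R ≈ 827 × 1.16131 ≈ 960.40 mg.

960 mg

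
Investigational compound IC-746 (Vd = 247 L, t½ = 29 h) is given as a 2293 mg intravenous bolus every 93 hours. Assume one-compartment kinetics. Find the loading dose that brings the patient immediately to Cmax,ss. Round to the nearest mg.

f = (1/2)^(93/29) ≈ 0.108300; accumulation ratio R = 1/(1−f) ≈ 1.12145.
Loading dose to hit Cmax,ss on first dose: D_load = D_maint·R ≈ 2293 × 1.12145 ≈ 2571.48 mg.

2571 mg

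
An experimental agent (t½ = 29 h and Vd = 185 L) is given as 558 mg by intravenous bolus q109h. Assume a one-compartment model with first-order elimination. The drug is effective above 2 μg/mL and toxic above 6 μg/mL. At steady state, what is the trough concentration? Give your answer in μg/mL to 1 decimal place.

k = ln2/t½ = ln2/29 ≈ 0.023902 h⁻¹; fraction remaining f = e^(−kτ) = e^(−0.023902×109) ≈ 0.0739.
Accumulation ratio R = 1/(1 − f) ≈ 1/0.9261 ≈ 1.0798.
Single-dose peak C₀ = D/Vd = 558/185 ≈ 3.016 μg/mL.
Steady-state peak Cmax,ss = C₀·R ≈ 3.016 × 1.0798 ≈ 3.257 μg/mL.
Steady-state trough Cmin,ss = Cmax,ss·f ≈ 3.257 × 0.0739 ≈ 0.241 μg/mL.
Trough 0.2 μg/mL vs MEC 2 μg/mL: subtherapeutic.

0.2 μg/mL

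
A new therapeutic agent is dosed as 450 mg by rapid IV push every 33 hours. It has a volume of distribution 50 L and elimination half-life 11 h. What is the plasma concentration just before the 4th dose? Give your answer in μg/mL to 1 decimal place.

f = (1/2)^(τ/t½) = (1/2)^(33/11) ≈ 0.1250.
C₀ = D/Vd = 450/50 ≈ 9.000 μg/mL.
Before the 4th dose, 3 doses have been given. Superposition: Cmin = C₀·(f + f² + … + f^3).
≈ 9.000 × (0.1250 + 0.0156 + 0.0020) ≈ 9.000 × 0.1426 ≈ 1.283 μg/mL.

1.3 μg/mL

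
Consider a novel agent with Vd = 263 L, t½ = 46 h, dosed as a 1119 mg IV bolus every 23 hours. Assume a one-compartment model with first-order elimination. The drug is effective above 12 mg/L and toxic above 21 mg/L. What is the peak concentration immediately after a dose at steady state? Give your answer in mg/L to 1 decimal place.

14.5 mg/L

Over one 23-h interval, 23/46 ≈ 0.5 half-lives elapse, leaving f ≈ 0.7071 of each dose.
At steady state, accumulation factor R = 1/(1 − e^(−kτ)) ≈ 3.4141.
Each bolus raises the concentration by D/Vd = 1119/263 ≈ 4.255 mg/L.
Steady-state peak Cmax,ss = C₀·R ≈ 4.255 × 3.4141 ≈ 14.527 mg/L.
Peak 14.5 mg/L vs MTC 21 mg/L: below toxic threshold.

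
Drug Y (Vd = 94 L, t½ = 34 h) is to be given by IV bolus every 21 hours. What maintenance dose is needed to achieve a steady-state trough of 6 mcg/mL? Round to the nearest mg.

τ/t½ = 21/34 ≈ 0.61765, so f = (1/2)^(21/34) ≈ 0.651733.
Cmin,ss = (D/Vd)·f/(1−f), so D = Cmin,ss·Vd·(1−f)/f.
D = 6 × 94 × (1−f)/f ≈ 6 × 94 × 0.53437 ≈ 301.38 mg.

301 mg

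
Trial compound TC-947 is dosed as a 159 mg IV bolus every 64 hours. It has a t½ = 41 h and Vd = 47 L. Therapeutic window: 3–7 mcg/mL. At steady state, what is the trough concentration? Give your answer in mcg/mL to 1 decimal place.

1.7 mcg/mL

k = ln2/t½ = ln2/41 ≈ 0.016906 h⁻¹; fraction remaining f = e^(−kτ) = e^(−0.016906×64) ≈ 0.3389.
Each bolus raises the concentration by D/Vd = 159/47 ≈ 3.383 mcg/mL.
Steady-state trough Cmin,ss = C₀·f/(1−f) ≈ 3.383 × 0.3389/0.6611 ≈ 1.734 mcg/mL.
Trough 1.7 mcg/mL vs MEC 3 mcg/mL: subtherapeutic.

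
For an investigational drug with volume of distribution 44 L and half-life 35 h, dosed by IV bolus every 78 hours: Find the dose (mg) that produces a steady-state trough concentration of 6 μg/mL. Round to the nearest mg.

973 mg

τ/t½ = 78/35 ≈ 2.2286, so f = (1/2)^(78/35) ≈ 0.213370.
Cmin,ss = (D/Vd)·f/(1−f), so D = Cmin,ss·Vd·(1−f)/f.
D = 6 × 44 × (1−f)/f ≈ 6 × 44 × 3.68669 ≈ 973.29 mg.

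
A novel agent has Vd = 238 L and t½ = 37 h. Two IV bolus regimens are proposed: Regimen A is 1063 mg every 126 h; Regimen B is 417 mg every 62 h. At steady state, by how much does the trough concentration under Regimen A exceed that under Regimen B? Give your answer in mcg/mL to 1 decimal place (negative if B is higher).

-0.3 mcg/mL

Regimen A: f = (1/2)^(126/37) ≈ 0.0944; Cmin,ss = (1063/238)·f/(1−f) ≈ 0.466 mcg/mL.
Regimen B: f = (1/2)^(62/37) ≈ 0.3130; Cmin,ss = (417/238)·f/(1−f) ≈ 0.798 mcg/mL.
Difference ≈ 0.466 − 0.798 ≈ -0.332 mcg/mL.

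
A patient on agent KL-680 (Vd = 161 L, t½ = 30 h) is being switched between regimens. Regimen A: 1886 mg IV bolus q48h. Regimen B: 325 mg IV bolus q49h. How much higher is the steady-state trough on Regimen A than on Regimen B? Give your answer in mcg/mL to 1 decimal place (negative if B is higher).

Regimen A: f = (1/2)^(48/30) ≈ 0.3299; Cmin,ss = (1886/161)·f/(1−f) ≈ 5.767 mcg/mL.
Regimen B: f = (1/2)^(49/30) ≈ 0.3223; Cmin,ss = (325/161)·f/(1−f) ≈ 0.960 mcg/mL.
Difference ≈ 5.767 − 0.960 ≈ 4.807 mcg/mL.

4.8 mcg/mL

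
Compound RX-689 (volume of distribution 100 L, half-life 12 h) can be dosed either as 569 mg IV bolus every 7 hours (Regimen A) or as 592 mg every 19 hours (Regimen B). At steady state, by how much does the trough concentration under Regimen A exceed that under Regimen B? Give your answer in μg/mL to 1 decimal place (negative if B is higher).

8.5 μg/mL

Regimen A: f = (1/2)^(7/12) ≈ 0.6674; Cmin,ss = (569/100)·f/(1−f) ≈ 11.418 μg/mL.
Regimen B: f = (1/2)^(19/12) ≈ 0.3337; Cmin,ss = (592/100)·f/(1−f) ≈ 2.965 μg/mL.
Difference ≈ 11.418 − 2.965 ≈ 8.453 μg/mL.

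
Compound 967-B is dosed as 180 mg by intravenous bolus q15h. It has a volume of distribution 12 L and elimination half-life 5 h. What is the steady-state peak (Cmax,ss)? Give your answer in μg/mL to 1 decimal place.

17.1 μg/mL

τ = 15 h = 3 half-lives, so f = (1/2)^3 = 0.125.
At steady state, R = 1/(1 − 0.125) = 8/7.
Single-dose peak C₀ = D/Vd = 180/12 = 15 μg/mL.
Steady-state peak Cmax,ss = C₀·R = 15 × 8/7 ≈ 17.143 μg/mL.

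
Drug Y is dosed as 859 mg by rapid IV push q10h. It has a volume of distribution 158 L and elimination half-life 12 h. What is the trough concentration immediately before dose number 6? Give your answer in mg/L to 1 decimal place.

f = (1/2)^(τ/t½) = (1/2)^(10/12) ≈ 0.5612.
C₀ = D/Vd = 859/158 ≈ 5.437 mg/L.
Before the 6th dose, 5 doses have been given. Superposition: Cmin = C₀·(f + f² + … + f^5).
≈ 5.437 × (0.5612 + 0.3149 + 0.1767 + 0.0992 + 0.0557) ≈ 5.437 × 1.2077 ≈ 6.566 mg/L.

6.6 mg/L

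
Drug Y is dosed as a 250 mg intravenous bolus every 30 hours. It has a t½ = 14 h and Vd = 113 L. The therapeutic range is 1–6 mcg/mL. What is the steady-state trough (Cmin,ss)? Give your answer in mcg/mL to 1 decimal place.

0.6 mcg/mL

k = ln2/t½ = ln2/14 ≈ 0.049511 h⁻¹; fraction remaining f = e^(−kτ) = e^(−0.049511×30) ≈ 0.2264.
Accumulation ratio R = 1/(1 − f) ≈ 1/0.7736 ≈ 1.2927.
Each bolus raises the concentration by D/Vd = 250/113 ≈ 2.212 mcg/mL.
Steady-state peak Cmax,ss = C₀·R ≈ 2.212 × 1.2927 ≈ 2.859 mcg/mL.
One interval later, Cmin,ss = Cmax,ss·e^(−kτ) ≈ 2.859 × 0.2264 ≈ 0.647 mcg/mL.
Trough 0.6 mcg/mL vs MEC 1 mcg/mL: subtherapeutic.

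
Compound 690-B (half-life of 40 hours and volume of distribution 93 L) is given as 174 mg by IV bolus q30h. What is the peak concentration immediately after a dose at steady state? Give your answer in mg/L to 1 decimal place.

4.6 mg/L

k = ln2/t½ = ln2/40 ≈ 0.017329 h⁻¹; fraction remaining f = e^(−kτ) = e^(−0.017329×30) ≈ 0.5946.
At steady state, accumulation factor R = 1/(1 − e^(−kτ)) ≈ 2.4667.
Each bolus raises the concentration by D/Vd = 174/93 ≈ 1.871 mg/L.
Cmax,ss = C₀/(1 − f) ≈ 1.871/0.4054 ≈ 4.615 mg/L.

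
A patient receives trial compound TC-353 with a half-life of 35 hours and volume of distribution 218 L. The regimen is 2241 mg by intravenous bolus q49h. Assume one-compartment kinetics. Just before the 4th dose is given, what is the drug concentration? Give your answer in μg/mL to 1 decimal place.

5.9 μg/mL

f = (1/2)^(τ/t½) = (1/2)^(49/35) ≈ 0.3789.
C₀ = D/Vd = 2241/218 ≈ 10.280 μg/mL.
Before the 4th dose, 3 doses have been given. Superposition: Cmin = C₀·(f + f² + … + f^3).
≈ 10.280 × (0.3789 + 0.1436 + 0.0544) ≈ 10.280 × 0.5769 ≈ 5.931 μg/mL.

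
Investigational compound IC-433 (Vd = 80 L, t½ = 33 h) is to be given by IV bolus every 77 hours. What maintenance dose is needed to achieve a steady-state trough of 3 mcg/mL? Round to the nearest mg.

970 mg

τ/t½ = 77/33 ≈ 2.3333, so f = (1/2)^(77/33) ≈ 0.198425.
Cmin,ss = (D/Vd)·f/(1−f), so D = Cmin,ss·Vd·(1−f)/f.
D = 3 × 80 × (1−f)/f ≈ 3 × 80 × 4.03969 ≈ 969.53 mg.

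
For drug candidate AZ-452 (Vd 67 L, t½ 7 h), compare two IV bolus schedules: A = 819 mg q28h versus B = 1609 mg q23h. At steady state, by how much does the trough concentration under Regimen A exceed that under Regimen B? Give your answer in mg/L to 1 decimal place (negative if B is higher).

Regimen A: f = (1/2)^(28/7) ≈ 0.0625; Cmin,ss = (819/67)·f/(1−f) ≈ 0.815 mg/L.
Regimen B: f = (1/2)^(23/7) ≈ 0.1025; Cmin,ss = (1609/67)·f/(1−f) ≈ 2.743 mg/L.
Difference ≈ 0.815 − 2.743 ≈ -1.928 mg/L.

-1.9 mg/L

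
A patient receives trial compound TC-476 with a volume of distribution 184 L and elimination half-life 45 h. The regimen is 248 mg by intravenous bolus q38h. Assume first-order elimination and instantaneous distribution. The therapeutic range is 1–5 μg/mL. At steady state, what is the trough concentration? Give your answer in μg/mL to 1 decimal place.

Over one 38-h interval, 38/45 ≈ 0.84444 half-lives elapse, leaving f ≈ 0.5569 of each dose.
Single-dose peak C₀ = D/Vd = 248/184 ≈ 1.348 μg/mL.
Steady-state trough Cmin,ss = C₀·f/(1−f) ≈ 1.348 × 0.5569/0.4431 ≈ 1.694 μg/mL.
Trough 1.7 μg/mL vs MEC 1 μg/mL: adequate.

1.7 μg/mL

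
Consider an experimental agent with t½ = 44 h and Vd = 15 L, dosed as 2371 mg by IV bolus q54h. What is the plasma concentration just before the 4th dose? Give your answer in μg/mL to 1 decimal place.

f = (1/2)^(τ/t½) = (1/2)^(54/44) ≈ 0.4271.
C₀ = D/Vd = 2371/15 ≈ 158.067 μg/mL.
Before the 4th dose, 3 doses have been given. Superposition: Cmin = C₀·(f + f² + … + f^3).
≈ 158.067 × (0.4271 + 0.1824 + 0.0779) ≈ 158.067 × 0.6874 ≈ 108.655 μg/mL.

108.7 μg/mL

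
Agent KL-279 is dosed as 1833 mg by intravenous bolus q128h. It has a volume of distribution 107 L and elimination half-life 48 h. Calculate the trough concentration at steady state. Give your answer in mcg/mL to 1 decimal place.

3.2 mcg/mL

Over one 128-h interval, 128/48 ≈ 2.6667 half-lives elapse, leaving f ≈ 0.1575 of each dose.
At steady state, accumulation factor R = 1/(1 − e^(−kτ)) ≈ 1.1869.
Single-dose peak C₀ = D/Vd = 1833/107 ≈ 17.131 mcg/mL.
Steady-state peak Cmax,ss = C₀·R ≈ 17.131 × 1.1869 ≈ 20.333 mcg/mL.
One interval later, Cmin,ss = Cmax,ss·e^(−kτ) ≈ 20.333 × 0.1575 ≈ 3.202 mcg/mL.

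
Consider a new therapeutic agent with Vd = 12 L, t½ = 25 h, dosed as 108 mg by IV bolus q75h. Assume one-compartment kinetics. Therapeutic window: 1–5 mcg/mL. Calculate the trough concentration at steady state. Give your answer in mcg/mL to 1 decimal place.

τ = 75 h = 3 half-lives, so f = (1/2)^3 = 0.125.
At steady state, R = 1/(1 − 0.125) = 8/7.
Single-dose peak C₀ = D/Vd = 108/12 = 9 mcg/mL.
Steady-state peak Cmax,ss = C₀·R = 9 × 8/7 ≈ 10.286 mcg/mL.
Steady-state trough Cmin,ss = Cmax,ss·f ≈ 10.286 × 0.125 ≈ 1.286 mcg/mL.
Trough 1.3 mcg/mL vs MEC 1 mcg/mL: adequate.

1.3 mcg/mL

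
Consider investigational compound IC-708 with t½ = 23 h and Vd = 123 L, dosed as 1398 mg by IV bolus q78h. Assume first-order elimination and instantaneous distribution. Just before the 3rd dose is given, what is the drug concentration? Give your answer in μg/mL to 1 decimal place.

1.2 μg/mL

f = (1/2)^(τ/t½) = (1/2)^(78/23) ≈ 0.0953.
C₀ = D/Vd = 1398/123 ≈ 11.366 μg/mL.
Before the 3rd dose, 2 doses have been given. Superposition: Cmin = C₀·(f + f²).
≈ 11.366 × (0.0953 + 0.0091) ≈ 11.366 × 0.1044 ≈ 1.187 μg/mL.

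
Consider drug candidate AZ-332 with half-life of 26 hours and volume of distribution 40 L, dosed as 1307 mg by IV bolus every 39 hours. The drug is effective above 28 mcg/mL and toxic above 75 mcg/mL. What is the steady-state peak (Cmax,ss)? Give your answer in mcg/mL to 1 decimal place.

Over one 39-h interval, 39/26 ≈ 1.5 half-lives elapse, leaving f ≈ 0.3536 of each dose.
At steady state, accumulation factor R = 1/(1 − e^(−kτ)) ≈ 1.5470.
Each bolus raises the concentration by D/Vd = 1307/40 ≈ 32.675 mcg/mL.
Steady-state peak Cmax,ss = C₀·R ≈ 32.675 × 1.5470 ≈ 50.548 mcg/mL.
Peak 50.5 mcg/mL vs MTC 75 mcg/mL: below toxic threshold.

50.5 mcg/mL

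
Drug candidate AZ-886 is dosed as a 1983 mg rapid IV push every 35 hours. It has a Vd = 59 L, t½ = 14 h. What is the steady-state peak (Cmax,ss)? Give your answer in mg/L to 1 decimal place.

τ/t½ = 35/14 ≈ 2.5, so fraction remaining f = (1/2)^(35/14) ≈ 0.1768.
Accumulation ratio R = 1/(1 − f) ≈ 1/0.8232 ≈ 1.2148.
Each bolus raises the concentration by D/Vd = 1983/59 ≈ 33.610 mg/L.
Steady-state peak Cmax,ss = C₀·R ≈ 33.610 × 1.2148 ≈ 40.829 mg/L.

40.8 mg/L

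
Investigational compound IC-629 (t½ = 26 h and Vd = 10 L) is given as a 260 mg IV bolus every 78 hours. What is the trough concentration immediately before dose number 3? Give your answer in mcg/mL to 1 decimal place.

f = (1/2)^(τ/t½) = (1/2)^(78/26) ≈ 0.1250.
C₀ = D/Vd = 260/10 ≈ 26.000 mcg/mL.
Before the 3rd dose, 2 doses have been given. Superposition: Cmin = C₀·(f + f²).
≈ 26.000 × (0.1250 + 0.0156) ≈ 26.000 × 0.1406 ≈ 3.656 mcg/mL.

3.7 mcg/mL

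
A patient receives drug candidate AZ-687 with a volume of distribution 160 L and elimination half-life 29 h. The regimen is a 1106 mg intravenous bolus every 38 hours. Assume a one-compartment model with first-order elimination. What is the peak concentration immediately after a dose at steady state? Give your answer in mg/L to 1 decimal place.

τ/t½ = 38/29 ≈ 1.3103, so fraction remaining f = (1/2)^(38/29) ≈ 0.4032.
At steady state, accumulation factor R = 1/(1 − e^(−kτ)) ≈ 1.6756.
Each bolus raises the concentration by D/Vd = 1106/160 ≈ 6.912 mg/L.
Steady-state peak Cmax,ss = C₀·R ≈ 6.912 × 1.6756 ≈ 11.582 mg/L.

11.6 mg/L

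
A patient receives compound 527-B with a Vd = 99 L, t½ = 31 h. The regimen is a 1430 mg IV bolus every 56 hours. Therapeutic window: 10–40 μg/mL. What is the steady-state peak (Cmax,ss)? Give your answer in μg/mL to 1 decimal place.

Over one 56-h interval, 56/31 ≈ 1.8065 half-lives elapse, leaving f ≈ 0.2859 of each dose.
Accumulation ratio R = 1/(1 − f) ≈ 1/0.7141 ≈ 1.4004.
Each bolus raises the concentration by D/Vd = 1430/99 ≈ 14.444 μg/mL.
Steady-state peak Cmax,ss = C₀·R ≈ 14.444 × 1.4004 ≈ 20.227 μg/mL.
Peak 20.2 μg/mL vs MTC 40 μg/mL: below toxic threshold.

20.2 μg/mL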